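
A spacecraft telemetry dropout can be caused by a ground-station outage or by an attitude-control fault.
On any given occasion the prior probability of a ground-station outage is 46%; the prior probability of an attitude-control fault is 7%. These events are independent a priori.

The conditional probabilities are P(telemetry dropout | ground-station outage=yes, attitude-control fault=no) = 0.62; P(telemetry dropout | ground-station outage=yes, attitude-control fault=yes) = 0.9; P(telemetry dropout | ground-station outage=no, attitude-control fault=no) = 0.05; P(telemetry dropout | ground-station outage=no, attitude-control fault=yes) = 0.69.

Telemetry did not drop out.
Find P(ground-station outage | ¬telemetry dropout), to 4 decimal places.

P(ground-station outage | ¬telemetry dropout) ≈ 0.2533

P(¬telemetry dropout) = 0.95×0.54×0.93 + 0.31×0.54×0.07 + 0.38×0.46×0.93 + 0.1×0.46×0.07 = 0.477090 + 0.011718 + 0.162564 + 0.003220 = 0.654592
Restricting to configurations with ground-station outage present: 0.162564 + 0.003220 = 0.165784.
Hence the posterior is 0.165784/0.654592 ≈ 0.2533.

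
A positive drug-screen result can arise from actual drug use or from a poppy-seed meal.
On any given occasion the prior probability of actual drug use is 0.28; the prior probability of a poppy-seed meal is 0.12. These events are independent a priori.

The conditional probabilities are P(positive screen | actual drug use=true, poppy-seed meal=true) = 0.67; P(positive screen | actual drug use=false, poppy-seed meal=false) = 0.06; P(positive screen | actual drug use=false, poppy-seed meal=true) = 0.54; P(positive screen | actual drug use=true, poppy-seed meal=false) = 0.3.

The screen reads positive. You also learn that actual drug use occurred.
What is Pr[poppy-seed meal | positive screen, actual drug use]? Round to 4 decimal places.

Pr[poppy-seed meal | positive screen, actual drug use] ≈ 0.2334

P(positive screen | actual drug use) = 0.3×0.88 + 0.67×0.12 = 0.264000 + 0.080400 = 0.344400
Of this, 0.080400 comes from 0.67×0.12 (the poppy-seed meal=true cases).
Hence the posterior is 0.080400/0.344400 ≈ 0.2334.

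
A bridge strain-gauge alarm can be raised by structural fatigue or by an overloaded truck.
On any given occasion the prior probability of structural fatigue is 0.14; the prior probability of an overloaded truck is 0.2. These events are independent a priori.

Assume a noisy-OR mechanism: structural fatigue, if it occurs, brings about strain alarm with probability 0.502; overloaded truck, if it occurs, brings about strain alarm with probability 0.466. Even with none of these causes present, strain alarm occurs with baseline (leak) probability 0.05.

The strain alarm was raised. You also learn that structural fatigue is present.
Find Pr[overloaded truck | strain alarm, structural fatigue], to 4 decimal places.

Under noisy-OR, P(strain alarm | causes) = 1 − (1−0.05)·∏(1−qᵢ) over the active causes.
Sum P(strain alarm|·) weighted by the priors over both values of overloaded truck:
  P(strain alarm | structural fatigue) = 0.5269*0.8 + 0.747365*0.2
        = 0.421520 + 0.149473 = 0.570993
The terms with overloaded truck present sum to 0.149473, so
  P(overloaded truck | strain alarm, structural fatigue) = 0.149473 / 0.570993 ≈ 0.2618

Pr[overloaded truck | strain alarm, structural fatigue] ≈ 0.2618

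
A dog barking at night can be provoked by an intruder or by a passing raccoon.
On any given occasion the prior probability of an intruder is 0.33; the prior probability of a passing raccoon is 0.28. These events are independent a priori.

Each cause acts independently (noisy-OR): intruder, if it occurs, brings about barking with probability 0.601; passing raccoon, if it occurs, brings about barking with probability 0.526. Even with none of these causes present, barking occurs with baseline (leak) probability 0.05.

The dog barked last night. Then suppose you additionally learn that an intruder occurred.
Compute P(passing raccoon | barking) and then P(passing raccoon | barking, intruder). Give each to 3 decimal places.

P(passing raccoon | barking) ≈ 0.510; P(passing raccoon | barking, intruder) ≈ 0.339

Under noisy-OR, P(barking | causes) = 1 − (1−0.05)·∏(1−qᵢ) over the active causes.
P(barking) = 0.05·0.67·0.72 + 0.5497·0.67·0.28 + 0.62095·0.33·0.72 + 0.82033·0.33·0.28 = 0.024120 + 0.103124 + 0.147538 + 0.075798 = 0.350580
Of this, 0.178922 comes from 0.103124 + 0.075798 (the passing raccoon=true cases).
So P(passing raccoon | barking) = 0.178922/0.350580 ≈ 0.510.

Now condition on the additional information:
P(barking | intruder) = 0.62095·0.72 + 0.82033·0.28 = 0.447084 + 0.229692 = 0.676776
Restricting to configurations with passing raccoon present: 0.82033·0.28 = 0.229692.
P(passing raccoon | barking, intruder) = 0.229692 / 0.676776 ≈ 0.339
Conditioning on intruder lowers the posterior on passing raccoon: the classic explaining-away effect in a common-effect structure.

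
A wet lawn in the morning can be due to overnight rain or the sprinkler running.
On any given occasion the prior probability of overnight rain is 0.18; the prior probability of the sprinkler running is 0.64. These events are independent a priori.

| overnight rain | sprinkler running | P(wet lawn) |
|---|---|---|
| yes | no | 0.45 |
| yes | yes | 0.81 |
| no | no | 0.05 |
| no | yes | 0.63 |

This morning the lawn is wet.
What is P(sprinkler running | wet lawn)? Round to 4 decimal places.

Numerator (weight on configurations with sprinkler running): 0.330624 + 0.093312 = 0.423936
The normalizing constant is 0.05*0.82*0.36 + 0.63*0.82*0.64 + 0.45*0.18*0.36 + 0.81*0.18*0.64 = 0.467856
P(sprinkler running | wet lawn) = 0.423936/0.467856 ≈ 0.9061

P(sprinkler running | wet lawn) ≈ 0.9061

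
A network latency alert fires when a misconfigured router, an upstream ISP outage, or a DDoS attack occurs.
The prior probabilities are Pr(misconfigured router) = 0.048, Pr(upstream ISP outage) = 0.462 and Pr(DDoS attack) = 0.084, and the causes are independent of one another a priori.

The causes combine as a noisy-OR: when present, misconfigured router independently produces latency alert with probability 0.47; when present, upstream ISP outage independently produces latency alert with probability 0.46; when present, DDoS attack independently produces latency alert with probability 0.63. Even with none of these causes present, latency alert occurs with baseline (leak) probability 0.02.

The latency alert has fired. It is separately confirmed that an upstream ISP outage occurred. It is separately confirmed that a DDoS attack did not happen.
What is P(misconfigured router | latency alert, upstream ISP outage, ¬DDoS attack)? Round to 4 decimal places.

P(misconfigured router | latency alert, upstream ISP outage, ¬DDoS attack) ≈ 0.0715

Under noisy-OR, P(latency alert | causes) = 1 − (1−0.02)·∏(1−qᵢ) over the active causes.
P(latency alert | upstream ISP outage, ¬DDoS attack) = 0.4708×0.952 + 0.719524×0.048 = 0.448202 + 0.034537 = 0.482739
The misconfigured router-present share is 0.719524×0.048 = 0.034537.
Hence the posterior is 0.034537/0.482739 ≈ 0.0715.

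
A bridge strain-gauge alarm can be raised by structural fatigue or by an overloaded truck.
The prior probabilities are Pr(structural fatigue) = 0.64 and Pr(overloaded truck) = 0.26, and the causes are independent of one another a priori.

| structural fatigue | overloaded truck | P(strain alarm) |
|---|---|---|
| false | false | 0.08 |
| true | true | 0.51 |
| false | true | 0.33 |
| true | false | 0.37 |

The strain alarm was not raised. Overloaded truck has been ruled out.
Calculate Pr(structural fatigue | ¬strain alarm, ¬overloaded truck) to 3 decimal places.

Numerator (weight on configurations with structural fatigue): 0.63*0.64 = 0.403200
Normalizer over all consistent configurations: 0.92*0.36 + 0.63*0.64 = 0.734400
Posterior = 0.403200 / 0.734400 ≈ 0.549

Pr(structural fatigue | ¬strain alarm, ¬overloaded truck) ≈ 0.549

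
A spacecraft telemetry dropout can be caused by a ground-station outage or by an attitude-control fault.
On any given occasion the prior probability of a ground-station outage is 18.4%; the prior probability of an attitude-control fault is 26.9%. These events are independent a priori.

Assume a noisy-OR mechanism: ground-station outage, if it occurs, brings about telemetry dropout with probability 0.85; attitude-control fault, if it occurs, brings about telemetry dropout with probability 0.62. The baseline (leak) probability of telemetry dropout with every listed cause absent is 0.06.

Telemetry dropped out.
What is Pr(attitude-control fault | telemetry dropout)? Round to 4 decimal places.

Under noisy-OR, P(telemetry dropout | causes) = 1 − (1−0.06)·∏(1−qᵢ) over the active causes.
By total probability over the 4 (ground-station outage, attitude-control fault) configurations:
  P(telemetry dropout) = 0.06×0.816×0.731 + 0.6428×0.816×0.269 + 0.859×0.184×0.731 + 0.94642×0.184×0.269
        = 0.035790 + 0.141097 + 0.115539 + 0.046844 = 0.339270
The terms with attitude-control fault present sum to 0.187941, so
  P(attitude-control fault | telemetry dropout) = 0.187941 / 0.339270 ≈ 0.5540

Pr(attitude-control fault | telemetry dropout) ≈ 0.5540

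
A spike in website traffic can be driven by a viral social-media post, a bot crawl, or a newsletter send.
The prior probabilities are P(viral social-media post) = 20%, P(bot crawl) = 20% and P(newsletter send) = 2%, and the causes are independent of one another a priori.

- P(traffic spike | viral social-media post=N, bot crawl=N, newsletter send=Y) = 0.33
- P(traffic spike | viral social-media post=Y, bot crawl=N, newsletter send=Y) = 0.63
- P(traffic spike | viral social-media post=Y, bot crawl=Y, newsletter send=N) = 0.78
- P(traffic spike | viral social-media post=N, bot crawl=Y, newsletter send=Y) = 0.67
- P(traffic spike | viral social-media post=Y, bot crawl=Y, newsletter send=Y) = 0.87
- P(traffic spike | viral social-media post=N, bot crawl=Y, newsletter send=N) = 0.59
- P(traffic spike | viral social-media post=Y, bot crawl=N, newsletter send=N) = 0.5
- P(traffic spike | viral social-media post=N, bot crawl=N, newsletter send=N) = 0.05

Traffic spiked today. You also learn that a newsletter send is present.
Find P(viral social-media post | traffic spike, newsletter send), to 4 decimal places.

P(viral social-media post | traffic spike, newsletter send) ≈ 0.2987

Weight on viral social-media post=true, given the evidence: 0.100800 + 0.034800 = 0.135600
Normalizer over all consistent configurations: 0.33×0.8×0.8 + 0.67×0.8×0.2 + 0.63×0.2×0.8 + 0.87×0.2×0.2 = 0.454000
P(viral social-media post | traffic spike, newsletter send) = 0.135600/0.454000 ≈ 0.2987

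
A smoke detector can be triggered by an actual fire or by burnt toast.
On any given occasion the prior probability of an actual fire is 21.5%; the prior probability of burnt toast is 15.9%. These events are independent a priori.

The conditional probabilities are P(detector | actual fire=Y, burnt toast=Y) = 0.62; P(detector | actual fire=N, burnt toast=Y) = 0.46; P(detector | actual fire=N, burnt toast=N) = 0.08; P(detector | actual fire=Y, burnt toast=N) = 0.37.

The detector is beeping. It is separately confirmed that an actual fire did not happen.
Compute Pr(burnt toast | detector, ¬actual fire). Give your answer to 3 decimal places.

P(detector | ¬actual fire) = 0.08·0.841 + 0.46·0.159 = 0.067280 + 0.073140 = 0.140420
Restricting to configurations with burnt toast present: 0.46·0.159 = 0.073140.
Hence the posterior is 0.073140/0.140420 ≈ 0.521.

Pr(burnt toast | detector, ¬actual fire) ≈ 0.521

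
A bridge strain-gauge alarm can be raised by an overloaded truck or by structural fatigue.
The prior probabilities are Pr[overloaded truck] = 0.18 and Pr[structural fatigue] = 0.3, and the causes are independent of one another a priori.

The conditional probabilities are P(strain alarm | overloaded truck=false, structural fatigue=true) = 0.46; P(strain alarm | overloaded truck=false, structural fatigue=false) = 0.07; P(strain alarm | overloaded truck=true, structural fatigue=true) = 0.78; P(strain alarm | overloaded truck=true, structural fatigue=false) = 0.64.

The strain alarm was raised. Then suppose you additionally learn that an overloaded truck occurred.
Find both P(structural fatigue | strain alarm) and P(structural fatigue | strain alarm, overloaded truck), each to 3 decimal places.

For the numerator, keep only structural fatigue=true terms: 0.113160 + 0.042120 = 0.155280
Normalizer over all consistent configurations: 0.07×0.82×0.7 + 0.46×0.82×0.3 + 0.64×0.18×0.7 + 0.78×0.18×0.3 = 0.276100
P(structural fatigue | strain alarm) = 0.155280/0.276100 ≈ 0.562

Now also conditioning on overloaded truck=true:
P(strain alarm | overloaded truck) = 0.64×0.7 + 0.78×0.3 = 0.448000 + 0.234000 = 0.682000
Restricting to configurations with structural fatigue present: 0.78×0.3 = 0.234000.
Hence the posterior is 0.234000/0.682000 ≈ 0.343.

P(structural fatigue | strain alarm) ≈ 0.562; P(structural fatigue | strain alarm, overloaded truck) ≈ 0.343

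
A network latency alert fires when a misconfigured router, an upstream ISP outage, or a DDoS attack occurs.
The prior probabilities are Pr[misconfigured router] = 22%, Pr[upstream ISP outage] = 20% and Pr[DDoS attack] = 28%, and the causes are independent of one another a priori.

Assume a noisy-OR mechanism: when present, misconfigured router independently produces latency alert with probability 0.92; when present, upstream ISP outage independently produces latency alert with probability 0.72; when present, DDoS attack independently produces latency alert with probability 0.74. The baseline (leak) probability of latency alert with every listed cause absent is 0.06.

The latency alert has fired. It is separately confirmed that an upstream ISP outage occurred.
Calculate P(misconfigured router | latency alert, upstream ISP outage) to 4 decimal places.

Under noisy-OR, P(latency alert | causes) = 1 − (1−0.06)·∏(1−qᵢ) over the active causes.
Enumerate the 4 (misconfigured router, DDoS attack) configurations and weight by the priors:
  P(latency alert | upstream ISP outage) = 0.7368×0.78×0.72 + 0.931568×0.78×0.28 + 0.978944×0.22×0.72 + 0.994525×0.22×0.28
        = 0.413787 + 0.203454 + 0.155065 + 0.061263 = 0.833569
Keeping only the misconfigured router-present terms gives 0.216328, so
  P(misconfigured router | latency alert, upstream ISP outage) = 0.216328 / 0.833569 ≈ 0.2595

P(misconfigured router | latency alert, upstream ISP outage) ≈ 0.2595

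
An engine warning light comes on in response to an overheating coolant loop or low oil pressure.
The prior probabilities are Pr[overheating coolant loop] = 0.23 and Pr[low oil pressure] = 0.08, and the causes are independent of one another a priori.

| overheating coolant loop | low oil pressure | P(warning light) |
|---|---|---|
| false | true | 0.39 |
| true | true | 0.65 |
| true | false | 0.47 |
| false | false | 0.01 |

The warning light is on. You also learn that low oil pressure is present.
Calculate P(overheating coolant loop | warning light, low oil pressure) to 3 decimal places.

P(overheating coolant loop | warning light, low oil pressure) ≈ 0.332

Sum P(warning light|·) weighted by the priors over both values of overheating coolant loop:
  P(warning light | low oil pressure) = 0.39*0.77 + 0.65*0.23
        = 0.300300 + 0.149500 = 0.449800
Configurations with overheating coolant loop contribute 0.149500, so
  P(overheating coolant loop | warning light, low oil pressure) = 0.149500 / 0.449800 ≈ 0.332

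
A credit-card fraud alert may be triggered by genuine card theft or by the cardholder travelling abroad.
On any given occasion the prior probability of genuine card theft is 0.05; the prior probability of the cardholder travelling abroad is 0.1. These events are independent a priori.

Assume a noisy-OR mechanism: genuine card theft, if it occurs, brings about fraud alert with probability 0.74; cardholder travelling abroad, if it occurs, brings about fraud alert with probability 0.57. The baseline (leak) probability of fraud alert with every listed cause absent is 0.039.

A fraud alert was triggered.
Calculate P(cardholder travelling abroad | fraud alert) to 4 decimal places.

Under noisy-OR, P(fraud alert | causes) = 1 − (1−0.039)·∏(1−qᵢ) over the active causes.
P(fraud alert) = 0.039*0.95*0.9 + 0.58677*0.95*0.1 + 0.75014*0.05*0.9 + 0.89256*0.05*0.1 = 0.033345 + 0.055743 + 0.033756 + 0.004463 = 0.127307
Restricting to configurations with cardholder travelling abroad present: 0.055743 + 0.004463 = 0.060206.
Hence the posterior is 0.060206/0.127307 ≈ 0.4729.

P(cardholder travelling abroad | fraud alert) ≈ 0.4729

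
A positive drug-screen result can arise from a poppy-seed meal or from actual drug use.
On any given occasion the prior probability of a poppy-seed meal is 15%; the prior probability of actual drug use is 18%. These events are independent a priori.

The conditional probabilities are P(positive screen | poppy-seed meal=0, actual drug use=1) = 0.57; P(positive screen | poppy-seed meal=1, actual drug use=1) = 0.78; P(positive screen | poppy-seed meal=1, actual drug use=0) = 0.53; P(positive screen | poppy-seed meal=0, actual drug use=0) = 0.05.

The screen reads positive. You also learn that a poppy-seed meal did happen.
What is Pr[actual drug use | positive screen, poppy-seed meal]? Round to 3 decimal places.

Numerator (weight on configurations with actual drug use): 0.78*0.18 = 0.140400
The normalizing constant is 0.53*0.82 + 0.78*0.18 = 0.575000
P(actual drug use | positive screen, poppy-seed meal) = 0.140400/0.575000 ≈ 0.244

Pr[actual drug use | positive screen, poppy-seed meal] ≈ 0.244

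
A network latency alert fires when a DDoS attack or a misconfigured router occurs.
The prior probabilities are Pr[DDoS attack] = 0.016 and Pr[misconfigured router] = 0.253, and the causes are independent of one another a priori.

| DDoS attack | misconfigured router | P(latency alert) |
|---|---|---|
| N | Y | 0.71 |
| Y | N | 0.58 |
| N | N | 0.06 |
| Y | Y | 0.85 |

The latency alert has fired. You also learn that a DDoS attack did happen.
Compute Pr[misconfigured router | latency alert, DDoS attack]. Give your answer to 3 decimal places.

For the numerator, keep only misconfigured router=true terms: 0.85*0.253 = 0.215050
Denominator P(latency alert | DDoS attack): 0.58*0.747 + 0.85*0.253 = 0.648310
P(misconfigured router | latency alert, DDoS attack) = 0.215050/0.648310 ≈ 0.332

Pr[misconfigured router | latency alert, DDoS attack] ≈ 0.332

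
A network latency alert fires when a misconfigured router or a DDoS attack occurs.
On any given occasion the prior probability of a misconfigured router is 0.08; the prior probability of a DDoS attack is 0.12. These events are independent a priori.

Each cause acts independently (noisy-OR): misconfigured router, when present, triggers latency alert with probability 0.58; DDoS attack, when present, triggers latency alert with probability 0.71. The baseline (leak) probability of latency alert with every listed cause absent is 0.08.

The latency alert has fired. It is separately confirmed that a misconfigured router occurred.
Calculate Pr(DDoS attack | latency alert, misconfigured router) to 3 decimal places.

Under noisy-OR, P(latency alert | causes) = 1 − (1−0.08)·∏(1−qᵢ) over the active causes.
Numerator (weight on configurations with DDoS attack): 0.887944·0.12 = 0.106553
Denominator P(latency alert | misconfigured router): 0.6136·0.88 + 0.887944·0.12 = 0.646521
P(DDoS attack | latency alert, misconfigured router) = 0.106553/0.646521 ≈ 0.165

Pr(DDoS attack | latency alert, misconfigured router) ≈ 0.165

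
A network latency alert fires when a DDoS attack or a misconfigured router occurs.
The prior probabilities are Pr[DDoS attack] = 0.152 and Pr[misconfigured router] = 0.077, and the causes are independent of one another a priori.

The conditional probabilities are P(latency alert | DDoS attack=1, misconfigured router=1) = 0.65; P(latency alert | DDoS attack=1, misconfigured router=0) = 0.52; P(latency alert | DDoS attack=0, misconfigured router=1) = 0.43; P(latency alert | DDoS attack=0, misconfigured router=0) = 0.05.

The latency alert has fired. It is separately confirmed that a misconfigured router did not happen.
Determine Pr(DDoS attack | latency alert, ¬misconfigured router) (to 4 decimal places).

Weight on DDoS attack=true, given the evidence: 0.52×0.152 = 0.079040
Denominator P(latency alert | ¬misconfigured router): 0.05×0.848 + 0.52×0.152 = 0.121440
P(DDoS attack | latency alert, ¬misconfigured router) = 0.079040/0.121440 ≈ 0.6509

Pr(DDoS attack | latency alert, ¬misconfigured router) ≈ 0.6509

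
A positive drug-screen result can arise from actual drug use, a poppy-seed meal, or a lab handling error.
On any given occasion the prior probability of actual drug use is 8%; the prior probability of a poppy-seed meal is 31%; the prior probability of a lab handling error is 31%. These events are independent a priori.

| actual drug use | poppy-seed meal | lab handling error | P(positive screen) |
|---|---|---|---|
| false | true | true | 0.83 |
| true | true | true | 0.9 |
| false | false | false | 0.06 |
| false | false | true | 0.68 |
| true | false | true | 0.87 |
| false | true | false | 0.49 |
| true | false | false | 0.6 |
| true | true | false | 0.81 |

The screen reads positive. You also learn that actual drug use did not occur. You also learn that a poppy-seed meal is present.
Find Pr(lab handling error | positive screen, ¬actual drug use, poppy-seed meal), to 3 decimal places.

P(positive screen | ¬actual drug use, poppy-seed meal) = 0.49·0.69 + 0.83·0.31 = 0.338100 + 0.257300 = 0.595400
The lab handling error-present share is 0.83·0.31 = 0.257300.
So P(lab handling error | positive screen, ¬actual drug use, poppy-seed meal) = 0.257300/0.595400 ≈ 0.432.

Pr(lab handling error | positive screen, ¬actual drug use, poppy-seed meal) ≈ 0.432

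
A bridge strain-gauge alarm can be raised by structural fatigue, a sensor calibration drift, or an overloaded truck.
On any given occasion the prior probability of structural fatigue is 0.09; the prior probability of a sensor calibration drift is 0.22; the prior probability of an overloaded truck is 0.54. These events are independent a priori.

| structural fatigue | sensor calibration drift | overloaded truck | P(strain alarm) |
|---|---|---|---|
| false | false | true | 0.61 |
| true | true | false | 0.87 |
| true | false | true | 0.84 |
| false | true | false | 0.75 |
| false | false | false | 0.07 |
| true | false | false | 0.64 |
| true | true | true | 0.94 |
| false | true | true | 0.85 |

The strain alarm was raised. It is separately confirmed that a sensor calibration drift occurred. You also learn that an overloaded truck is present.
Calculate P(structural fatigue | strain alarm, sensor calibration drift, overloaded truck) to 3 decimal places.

P(structural fatigue | strain alarm, sensor calibration drift, overloaded truck) ≈ 0.099

P(strain alarm | sensor calibration drift, overloaded truck) = 0.85·0.91 + 0.94·0.09 = 0.773500 + 0.084600 = 0.858100
The structural fatigue-present share is 0.94·0.09 = 0.084600.
So P(structural fatigue | strain alarm, sensor calibration drift, overloaded truck) = 0.084600/0.858100 ≈ 0.099.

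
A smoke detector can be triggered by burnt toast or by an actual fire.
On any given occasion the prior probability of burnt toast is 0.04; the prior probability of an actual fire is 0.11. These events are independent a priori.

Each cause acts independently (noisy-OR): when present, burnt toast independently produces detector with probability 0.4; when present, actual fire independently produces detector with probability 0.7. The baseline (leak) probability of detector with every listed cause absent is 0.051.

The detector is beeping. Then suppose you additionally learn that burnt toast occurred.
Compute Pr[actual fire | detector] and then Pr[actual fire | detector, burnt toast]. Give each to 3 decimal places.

Pr[actual fire | detector] ≈ 0.573; Pr[actual fire | detector, burnt toast] ≈ 0.192

Under noisy-OR, P(detector | causes) = 1 − (1−0.051)·∏(1−qᵢ) over the active causes.
P(detector) = 0.051·0.96·0.89 + 0.7153·0.96·0.11 + 0.4306·0.04·0.89 + 0.82918·0.04·0.11 = 0.043574 + 0.075536 + 0.015329 + 0.003648 = 0.138087
Restricting to configurations with actual fire present: 0.075536 + 0.003648 = 0.079184.
P(actual fire | detector) = 0.079184 / 0.138087 ≈ 0.573

Now condition on the additional information:
For the numerator, keep only actual fire=true terms: 0.82918*0.11 = 0.091210
Denominator P(detector | burnt toast): 0.4306*0.89 + 0.82918*0.11 = 0.474444
P(actual fire | detector, burnt toast) = 0.091210/0.474444 ≈ 0.192
Conditioning on burnt toast lowers the posterior on actual fire: the classic explaining-away effect in a common-effect structure.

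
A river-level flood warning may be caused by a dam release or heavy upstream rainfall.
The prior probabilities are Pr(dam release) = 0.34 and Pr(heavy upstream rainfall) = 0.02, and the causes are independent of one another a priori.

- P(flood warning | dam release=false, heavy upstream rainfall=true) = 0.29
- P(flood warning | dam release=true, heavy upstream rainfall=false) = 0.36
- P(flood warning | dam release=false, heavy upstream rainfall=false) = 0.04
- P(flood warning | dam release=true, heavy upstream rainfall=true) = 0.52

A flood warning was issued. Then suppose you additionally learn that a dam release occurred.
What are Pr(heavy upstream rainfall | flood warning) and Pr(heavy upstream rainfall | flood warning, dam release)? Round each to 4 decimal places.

Numerator (weight on configurations with heavy upstream rainfall): 0.003828 + 0.003536 = 0.007364
Denominator P(flood warning): 0.04*0.66*0.98 + 0.29*0.66*0.02 + 0.36*0.34*0.98 + 0.52*0.34*0.02 = 0.153188
Posterior = 0.007364 / 0.153188 ≈ 0.0481

Now also conditioning on dam release=true:
For the numerator, keep only heavy upstream rainfall=true terms: 0.52·0.02 = 0.010400
Normalizer over all consistent configurations: 0.36·0.98 + 0.52·0.02 = 0.363200
P(heavy upstream rainfall | flood warning, dam release) = 0.010400/0.363200 ≈ 0.0286

Pr(heavy upstream rainfall | flood warning) ≈ 0.0481; Pr(heavy upstream rainfall | flood warning, dam release) ≈ 0.0286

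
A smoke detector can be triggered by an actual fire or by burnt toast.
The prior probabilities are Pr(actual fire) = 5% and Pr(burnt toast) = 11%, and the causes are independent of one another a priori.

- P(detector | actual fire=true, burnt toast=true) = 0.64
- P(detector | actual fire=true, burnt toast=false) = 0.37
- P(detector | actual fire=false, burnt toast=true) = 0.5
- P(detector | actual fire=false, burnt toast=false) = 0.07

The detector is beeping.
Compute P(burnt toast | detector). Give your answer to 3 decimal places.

Enumerate the 4 (actual fire, burnt toast) configurations and weight by the priors:
  P(detector) = 0.07*0.95*0.89 + 0.5*0.95*0.11 + 0.37*0.05*0.89 + 0.64*0.05*0.11
        = 0.059185 + 0.052250 + 0.016465 + 0.003520 = 0.131420
The terms with burnt toast present sum to 0.055770, so
  P(burnt toast | detector) = 0.055770 / 0.131420 ≈ 0.424

P(burnt toast | detector) ≈ 0.424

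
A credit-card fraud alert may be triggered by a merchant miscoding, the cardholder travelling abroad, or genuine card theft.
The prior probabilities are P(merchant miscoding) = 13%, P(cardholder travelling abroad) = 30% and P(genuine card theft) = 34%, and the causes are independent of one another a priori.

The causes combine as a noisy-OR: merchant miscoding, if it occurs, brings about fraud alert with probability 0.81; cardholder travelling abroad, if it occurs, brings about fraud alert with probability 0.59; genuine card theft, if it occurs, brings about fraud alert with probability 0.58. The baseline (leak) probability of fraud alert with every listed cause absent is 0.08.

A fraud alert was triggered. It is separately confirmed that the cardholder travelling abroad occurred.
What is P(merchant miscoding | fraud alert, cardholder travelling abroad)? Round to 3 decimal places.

P(merchant miscoding | fraud alert, cardholder travelling abroad) ≈ 0.168

Under noisy-OR, P(fraud alert | causes) = 1 − (1−0.08)·∏(1−qᵢ) over the active causes.
P(fraud alert | cardholder travelling abroad) = 0.6228·0.87·0.66 + 0.841576·0.87·0.34 + 0.928332·0.13·0.66 + 0.969899·0.13·0.34 = 0.357612 + 0.248938 + 0.079651 + 0.042870 = 0.729071
Of this, 0.122521 comes from 0.079651 + 0.042870 (the merchant miscoding=true cases).
P(merchant miscoding | fraud alert, cardholder travelling abroad) = 0.122521 / 0.729071 ≈ 0.168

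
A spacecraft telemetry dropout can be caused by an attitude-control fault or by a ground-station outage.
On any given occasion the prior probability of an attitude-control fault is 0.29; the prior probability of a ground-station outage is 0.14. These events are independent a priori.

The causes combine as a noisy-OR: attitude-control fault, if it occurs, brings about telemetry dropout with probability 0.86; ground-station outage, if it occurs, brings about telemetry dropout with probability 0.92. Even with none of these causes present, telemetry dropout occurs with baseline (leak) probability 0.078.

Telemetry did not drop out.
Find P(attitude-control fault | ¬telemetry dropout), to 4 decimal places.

P(attitude-control fault | ¬telemetry dropout) ≈ 0.0541

Under noisy-OR, P(telemetry dropout | causes) = 1 − (1−0.078)·∏(1−qᵢ) over the active causes.
Sum P(¬telemetry dropout|·) weighted by the priors over the 4 (attitude-control fault, ground-station outage) configurations:
  P(¬telemetry dropout) = 0.922*0.71*0.86 + 0.07376*0.71*0.14 + 0.12908*0.29*0.86 + 0.010326*0.29*0.14
        = 0.562973 + 0.007332 + 0.032193 + 0.000419 = 0.602917
Configurations with attitude-control fault contribute 0.032612, so
  P(attitude-control fault | ¬telemetry dropout) = 0.032612 / 0.602917 ≈ 0.0541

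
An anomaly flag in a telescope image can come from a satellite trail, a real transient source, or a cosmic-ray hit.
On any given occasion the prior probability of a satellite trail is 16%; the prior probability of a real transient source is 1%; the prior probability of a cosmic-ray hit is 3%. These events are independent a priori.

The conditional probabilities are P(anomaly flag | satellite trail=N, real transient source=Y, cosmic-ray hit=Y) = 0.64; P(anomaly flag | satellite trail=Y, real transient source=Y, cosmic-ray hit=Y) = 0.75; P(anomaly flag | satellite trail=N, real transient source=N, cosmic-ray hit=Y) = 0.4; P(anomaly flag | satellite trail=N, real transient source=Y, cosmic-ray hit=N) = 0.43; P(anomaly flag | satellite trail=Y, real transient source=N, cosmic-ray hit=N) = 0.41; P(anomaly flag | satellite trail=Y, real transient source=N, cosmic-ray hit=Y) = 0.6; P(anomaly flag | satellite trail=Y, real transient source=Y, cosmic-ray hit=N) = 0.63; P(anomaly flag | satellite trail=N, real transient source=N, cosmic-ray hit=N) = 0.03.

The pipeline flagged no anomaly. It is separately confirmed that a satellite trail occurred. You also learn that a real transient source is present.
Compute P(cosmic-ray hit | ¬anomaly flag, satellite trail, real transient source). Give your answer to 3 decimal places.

P(cosmic-ray hit | ¬anomaly flag, satellite trail, real transient source) ≈ 0.020

P(¬anomaly flag | satellite trail, real transient source) = 0.37×0.97 + 0.25×0.03 = 0.358900 + 0.007500 = 0.366400
Restricting to configurations with cosmic-ray hit present: 0.25×0.03 = 0.007500.
So P(cosmic-ray hit | ¬anomaly flag, satellite trail, real transient source) = 0.007500/0.366400 ≈ 0.020.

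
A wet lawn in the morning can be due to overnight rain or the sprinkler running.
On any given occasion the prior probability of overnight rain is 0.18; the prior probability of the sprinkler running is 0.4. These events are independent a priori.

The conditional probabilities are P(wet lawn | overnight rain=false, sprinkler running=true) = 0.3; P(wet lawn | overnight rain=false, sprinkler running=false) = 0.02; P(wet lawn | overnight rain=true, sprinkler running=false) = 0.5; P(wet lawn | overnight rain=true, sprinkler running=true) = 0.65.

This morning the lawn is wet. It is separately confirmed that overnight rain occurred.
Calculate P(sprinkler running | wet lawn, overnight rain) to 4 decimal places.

P(sprinkler running | wet lawn, overnight rain) ≈ 0.4643

Sum P(wet lawn|·) weighted by the priors over both values of sprinkler running:
  P(wet lawn | overnight rain) = 0.5·0.6 + 0.65·0.4
        = 0.300000 + 0.260000 = 0.560000
Configurations with sprinkler running contribute 0.260000, so
  P(sprinkler running | wet lawn, overnight rain) = 0.260000 / 0.560000 ≈ 0.4643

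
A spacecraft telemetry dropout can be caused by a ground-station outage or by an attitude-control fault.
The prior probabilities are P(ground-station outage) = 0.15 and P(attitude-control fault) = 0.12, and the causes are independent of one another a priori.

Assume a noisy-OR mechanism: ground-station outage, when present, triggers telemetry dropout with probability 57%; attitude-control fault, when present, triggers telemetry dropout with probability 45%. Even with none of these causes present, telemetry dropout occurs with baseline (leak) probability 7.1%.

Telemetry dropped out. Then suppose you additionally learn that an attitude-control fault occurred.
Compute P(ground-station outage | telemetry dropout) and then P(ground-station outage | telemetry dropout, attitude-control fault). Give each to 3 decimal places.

P(ground-station outage | telemetry dropout) ≈ 0.475; P(ground-station outage | telemetry dropout, attitude-control fault) ≈ 0.220

Under noisy-OR, P(telemetry dropout | causes) = 1 − (1−0.071)·∏(1−qᵢ) over the active causes.
By total probability over the 4 (ground-station outage, attitude-control fault) configurations:
  P(telemetry dropout) = 0.071*0.85*0.88 + 0.48905*0.85*0.12 + 0.60053*0.15*0.88 + 0.780291*0.15*0.12
        = 0.053108 + 0.049883 + 0.079270 + 0.014045 = 0.196306
Configurations with ground-station outage contribute 0.093315, so
  P(ground-station outage | telemetry dropout) = 0.093315 / 0.196306 ≈ 0.475

Now condition on the additional information:
P(telemetry dropout | attitude-control fault) = 0.48905*0.85 + 0.780291*0.15 = 0.415692 + 0.117044 = 0.532736
Of this, 0.117044 comes from 0.780291*0.15 (the ground-station outage=true cases).
So P(ground-station outage | telemetry dropout, attitude-control fault) = 0.117044/0.532736 ≈ 0.220.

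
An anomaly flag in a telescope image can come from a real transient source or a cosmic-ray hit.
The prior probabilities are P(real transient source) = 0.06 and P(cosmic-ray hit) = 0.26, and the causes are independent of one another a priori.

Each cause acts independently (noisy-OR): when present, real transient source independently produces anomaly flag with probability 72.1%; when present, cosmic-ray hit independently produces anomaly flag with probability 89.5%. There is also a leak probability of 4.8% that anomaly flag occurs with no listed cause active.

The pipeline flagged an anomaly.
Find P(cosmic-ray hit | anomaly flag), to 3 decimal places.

P(cosmic-ray hit | anomaly flag) ≈ 0.781

Under noisy-OR, P(anomaly flag | causes) = 1 − (1−0.048)·∏(1−qᵢ) over the active causes.
By total probability over the 4 (real transient source, cosmic-ray hit) configurations:
  P(anomaly flag) = 0.048·0.94·0.74 + 0.90004·0.94·0.26 + 0.734392·0.06·0.74 + 0.972111·0.06·0.26
        = 0.033389 + 0.219970 + 0.032607 + 0.015165 = 0.301131
The terms with cosmic-ray hit present sum to 0.235135, so
  P(cosmic-ray hit | anomaly flag) = 0.235135 / 0.301131 ≈ 0.781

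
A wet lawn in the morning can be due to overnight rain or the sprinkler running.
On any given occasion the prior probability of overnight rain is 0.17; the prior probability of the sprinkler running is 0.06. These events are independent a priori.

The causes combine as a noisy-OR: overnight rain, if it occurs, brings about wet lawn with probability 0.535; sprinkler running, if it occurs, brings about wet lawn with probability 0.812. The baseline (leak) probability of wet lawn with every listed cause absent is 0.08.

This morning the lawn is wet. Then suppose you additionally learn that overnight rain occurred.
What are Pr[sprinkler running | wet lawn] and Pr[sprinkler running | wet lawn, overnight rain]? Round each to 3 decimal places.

Under noisy-OR, P(wet lawn | causes) = 1 − (1−0.08)·∏(1−qᵢ) over the active causes.
Numerator (weight on configurations with sprinkler running): 0.041187 + 0.009380 = 0.050567
Denominator P(wet lawn): 0.08·0.83·0.94 + 0.82704·0.83·0.06 + 0.5722·0.17·0.94 + 0.919574·0.17·0.06 = 0.204421
Posterior = 0.050567 / 0.204421 ≈ 0.247

Now condition on the additional information:
Enumerate both values of sprinkler running and weight by the priors:
  P(wet lawn | overnight rain) = 0.5722·0.94 + 0.919574·0.06
        = 0.537868 + 0.055174 = 0.593042
The terms with sprinkler running present sum to 0.055174, so
  P(sprinkler running | wet lawn, overnight rain) = 0.055174 / 0.593042 ≈ 0.093

Pr[sprinkler running | wet lawn] ≈ 0.247; Pr[sprinkler running | wet lawn, overnight rain] ≈ 0.093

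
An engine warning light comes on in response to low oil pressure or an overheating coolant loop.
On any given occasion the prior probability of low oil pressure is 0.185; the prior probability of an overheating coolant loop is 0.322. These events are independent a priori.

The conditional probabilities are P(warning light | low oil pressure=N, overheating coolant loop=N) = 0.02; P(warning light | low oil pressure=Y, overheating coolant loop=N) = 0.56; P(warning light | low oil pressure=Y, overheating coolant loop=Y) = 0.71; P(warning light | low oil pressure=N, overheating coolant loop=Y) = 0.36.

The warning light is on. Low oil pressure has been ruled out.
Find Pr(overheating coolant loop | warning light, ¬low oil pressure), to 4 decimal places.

Pr(overheating coolant loop | warning light, ¬low oil pressure) ≈ 0.8953

For the numerator, keep only overheating coolant loop=true terms: 0.36×0.322 = 0.115920
Normalizer over all consistent configurations: 0.02×0.678 + 0.36×0.322 = 0.129480
P(overheating coolant loop | warning light, ¬low oil pressure) = 0.115920/0.129480 ≈ 0.8953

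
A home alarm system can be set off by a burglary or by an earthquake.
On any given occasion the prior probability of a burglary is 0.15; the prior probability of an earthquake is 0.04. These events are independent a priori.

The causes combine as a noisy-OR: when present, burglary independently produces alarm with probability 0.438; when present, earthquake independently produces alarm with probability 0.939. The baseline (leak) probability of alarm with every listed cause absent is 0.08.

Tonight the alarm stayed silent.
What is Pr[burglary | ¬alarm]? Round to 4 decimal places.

Pr[burglary | ¬alarm] ≈ 0.0902

Under noisy-OR, P(alarm | causes) = 1 − (1−0.08)·∏(1−qᵢ) over the active causes.
P(¬alarm) = 0.92·0.85·0.96 + 0.05612·0.85·0.04 + 0.51704·0.15·0.96 + 0.031539·0.15·0.04 = 0.750720 + 0.001908 + 0.074454 + 0.000189 = 0.827271
Restricting to configurations with burglary present: 0.074454 + 0.000189 = 0.074643.
P(burglary | ¬alarm) = 0.074643 / 0.827271 ≈ 0.0902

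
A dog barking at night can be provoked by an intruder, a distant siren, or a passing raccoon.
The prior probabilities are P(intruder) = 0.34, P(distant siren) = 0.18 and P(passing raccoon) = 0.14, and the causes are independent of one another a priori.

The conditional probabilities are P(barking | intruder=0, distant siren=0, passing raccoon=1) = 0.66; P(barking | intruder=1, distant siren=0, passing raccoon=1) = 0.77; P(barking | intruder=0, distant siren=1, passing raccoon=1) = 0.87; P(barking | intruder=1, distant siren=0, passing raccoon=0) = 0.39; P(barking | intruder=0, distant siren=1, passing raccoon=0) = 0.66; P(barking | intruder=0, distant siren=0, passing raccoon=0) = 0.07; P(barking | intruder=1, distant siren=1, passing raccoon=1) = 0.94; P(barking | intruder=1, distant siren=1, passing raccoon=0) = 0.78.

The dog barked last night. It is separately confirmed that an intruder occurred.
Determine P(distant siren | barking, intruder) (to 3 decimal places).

P(distant siren | barking, intruder) ≈ 0.284

Weight on distant siren=true, given the evidence: 0.120744 + 0.023688 = 0.144432
Denominator P(barking | intruder): 0.39*0.82*0.86 + 0.77*0.82*0.14 + 0.78*0.18*0.86 + 0.94*0.18*0.14 = 0.507856
P(distant siren | barking, intruder) = 0.144432/0.507856 ≈ 0.284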